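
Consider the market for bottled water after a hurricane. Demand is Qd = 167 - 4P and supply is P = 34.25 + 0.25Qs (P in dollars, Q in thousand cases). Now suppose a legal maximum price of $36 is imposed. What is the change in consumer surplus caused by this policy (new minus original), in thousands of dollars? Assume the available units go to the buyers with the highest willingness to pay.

Rearranging supply gives Qs = 4P - 137. In a free market, 167 - 4P = 4P - 137 gives the equilibrium P* = 38, Q* = 15.
Because the ceiling (36) lies below the market-clearing price, it is binding.
At P = 36: Qd = 167 - 4·36 = 23 and Qs = 4·36 - 137 = 7.
Consumer surplus without the control is ½ · (41.75 - 38) · 15 = 28.125.
With the ceiling, 7 units are sold at 36 (assume they go to the highest-value buyers). The demand price at Q = 7 is 40, so CS = ½ · [(41.75 - 36) + (40 - 36)] · 7 = 34.125.
Change in consumer surplus = 34.125 - 28.125 = 6.

6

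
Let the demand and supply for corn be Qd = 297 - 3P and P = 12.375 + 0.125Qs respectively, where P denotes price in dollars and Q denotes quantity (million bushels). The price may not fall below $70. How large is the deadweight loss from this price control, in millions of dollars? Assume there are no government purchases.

2384.25

Rearranging supply gives Qs = 8P - 99. Without the control the market clears where 297 - 3P = 8P - 99, i.e. P* = 36 and Q* = 189.
The floor of 70 is above the equilibrium price 36, so it binds.
At P = 70: Qd = 297 - 3·70 = 87 and Qs = 8·70 - 99 = 461.
Quantity traded falls to 87. At Q = 87 the demand price is (297 - 87)/3 = 70 and the supply price is (99 + 87)/8 = 23.25.
Deadweight loss = ½ · (70 - 23.25) · (189 - 87) = ½ · 46.75 · 102 = 2384.25.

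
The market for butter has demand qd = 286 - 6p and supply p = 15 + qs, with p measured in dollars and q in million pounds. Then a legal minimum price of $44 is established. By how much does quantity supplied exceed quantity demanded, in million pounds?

Rearranging supply gives qs = p - 15. Equilibrium: 286 - 6p = p - 15, so 301 = 7p and p* = 43, q* = 28.
The floor of 44 is above the equilibrium price 43, so it binds.
At p = 44: qd = 286 - 6·44 = 22 and qs = 44 - 15 = 29.
Surplus = qs - qd = 29 - 22 = 7.

7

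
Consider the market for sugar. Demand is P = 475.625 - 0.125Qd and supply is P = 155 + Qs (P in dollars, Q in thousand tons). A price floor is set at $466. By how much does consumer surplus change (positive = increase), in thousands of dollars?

Rearranging demand gives Qd = 3805 - 8P; rearranging supply gives Qs = P - 155. Setting quantity demanded equal to quantity supplied, 3805 - 8P = P - 155, gives P* = 440 and Q* = 285.
The floor of 466 is above the equilibrium price 440, so it binds.
At P = 466: Qd = 3805 - 8·466 = 77 and Qs = 466 - 155 = 311.
Consumer surplus without the control is ½ · (475.625 - 440) · 285 = 5076.5625.
With the floor, consumers buy 77 units at 466, so CS = ½ · (475.625 - 466) · 77 = 370.5625.
Change in consumer surplus = 370.5625 - 5076.5625 = -4706.

-4706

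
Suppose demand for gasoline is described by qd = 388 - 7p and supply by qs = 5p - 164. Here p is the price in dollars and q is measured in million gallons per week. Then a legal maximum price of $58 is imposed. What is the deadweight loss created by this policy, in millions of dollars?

0

Equilibrium: 388 - 7p = 5p - 164, so 552 = 12p and p* = 46, q* = 66.
Since 58 is above p* = 46, the ceiling does not bind and the free-market outcome prevails.
Since the control does not bind, no trades are prevented and deadweight loss is zero.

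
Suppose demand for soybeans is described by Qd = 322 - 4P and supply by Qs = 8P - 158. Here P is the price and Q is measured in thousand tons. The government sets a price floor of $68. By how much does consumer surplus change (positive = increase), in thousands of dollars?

-2968

In a free market, 322 - 4P = 8P - 158 gives the equilibrium P* = 40, Q* = 162.
The floor of 68 is above the equilibrium price 40, so it binds.
At P = 68: Qd = 322 - 4·68 = 50 and Qs = 8·68 - 158 = 386.
Consumer surplus without the control is ½ · (80.5 - 40) · 162 = 3280.5.
With the floor, consumers buy 50 units at 68, so CS = ½ · (80.5 - 68) · 50 = 312.5.
Change in consumer surplus = 312.5 - 3280.5 = -2968.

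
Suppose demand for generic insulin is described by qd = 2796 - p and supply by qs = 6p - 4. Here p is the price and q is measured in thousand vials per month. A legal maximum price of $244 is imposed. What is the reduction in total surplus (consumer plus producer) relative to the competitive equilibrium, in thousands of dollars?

Equilibrium: 2796 - p = 6p - 4, so 2800 = 7p and p* = 400, q* = 2396.
Because the ceiling (244) lies below the market-clearing price, it is binding.
At p = 244: qd = 2796 - 244 = 2552 and qs = 6·244 - 4 = 1460.
Quantity traded falls to 1460. At q = 1460 the demand price is 2796 - 1460 = 1336 and the supply price is (4 + 1460)/6 = 244.
Deadweight loss = ½ · (1336 - 244) · (2396 - 1460) = ½ · 1092 · 936 = 511056.

511056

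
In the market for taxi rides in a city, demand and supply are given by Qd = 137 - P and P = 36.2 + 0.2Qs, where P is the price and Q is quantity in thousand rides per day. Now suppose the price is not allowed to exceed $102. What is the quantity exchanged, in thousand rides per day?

84

Rearranging supply gives Qs = 5P - 181. Setting quantity demanded equal to quantity supplied, 137 - P = 5P - 181, gives P* = 53 and Q* = 84.
Since 102 is above P* = 53, the ceiling does not bind and the free-market outcome prevails.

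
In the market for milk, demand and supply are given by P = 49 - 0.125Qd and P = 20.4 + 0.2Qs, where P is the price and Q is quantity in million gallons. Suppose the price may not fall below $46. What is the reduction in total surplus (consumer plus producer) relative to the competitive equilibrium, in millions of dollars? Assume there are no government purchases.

Rearranging demand gives Qd = 392 - 8P; rearranging supply gives Qs = 5P - 102. Without the control the market clears where 392 - 8P = 5P - 102, i.e. P* = 38 and Q* = 88.
Because the floor (46) lies above the market-clearing price, it is binding.
At P = 46: Qd = 392 - 8·46 = 24 and Qs = 5·46 - 102 = 128.
Quantity traded falls to 24. At Q = 24 the demand price is (392 - 24)/8 = 46 and the supply price is (102 + 24)/5 = 25.2.
Deadweight loss = ½ · (46 - 25.2) · (88 - 24) = ½ · 20.8 · 64 = 665.6.

665.6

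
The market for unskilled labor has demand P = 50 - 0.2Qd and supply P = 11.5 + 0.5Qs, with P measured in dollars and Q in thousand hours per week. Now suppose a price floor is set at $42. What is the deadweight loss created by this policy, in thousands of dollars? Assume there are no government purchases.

78.75

Rearranging demand gives Qd = 250 - 5P; rearranging supply gives Qs = 2P - 23. In a free market, 250 - 5P = 2P - 23 gives the equilibrium P* = 39, Q* = 55.
Because the floor (42) lies above the market-clearing price, it is binding.
At P = 42: Qd = 250 - 5·42 = 40 and Qs = 2·42 - 23 = 61.
Quantity traded falls to 40. At Q = 40 the demand price is (250 - 40)/5 = 42 and the supply price is (23 + 40)/2 = 31.5.
Deadweight loss = ½ · (42 - 31.5) · (55 - 40) = ½ · 10.5 · 15 = 78.75.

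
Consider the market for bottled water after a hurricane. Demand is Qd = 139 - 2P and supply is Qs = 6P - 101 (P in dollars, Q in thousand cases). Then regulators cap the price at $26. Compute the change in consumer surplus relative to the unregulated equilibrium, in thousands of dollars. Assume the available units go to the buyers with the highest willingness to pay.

In a free market, 139 - 2P = 6P - 101 gives the equilibrium P* = 30, Q* = 79.
Because the ceiling (26) lies below the market-clearing price, it is binding.
At P = 26: Qd = 139 - 2·26 = 87 and Qs = 6·26 - 101 = 55.
Consumer surplus without the control is ½ · (69.5 - 30) · 79 = 1560.25.
With the ceiling, 55 units are sold at 26 (assume they go to the highest-value buyers). The demand price at Q = 55 is 42, so CS = ½ · [(69.5 - 26) + (42 - 26)] · 55 = 1636.25.
Change in consumer surplus = 1636.25 - 1560.25 = 76.

76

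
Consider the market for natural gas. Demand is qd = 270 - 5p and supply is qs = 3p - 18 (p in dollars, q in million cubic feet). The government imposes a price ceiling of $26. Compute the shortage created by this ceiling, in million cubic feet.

Without the control the market clears where 270 - 5p = 3p - 18, i.e. p* = 36 and q* = 90.
The ceiling of 26 is below the equilibrium price 36, so it binds.
At p = 26: qd = 270 - 5·26 = 140 and qs = 3·26 - 18 = 60.
Shortage = qd - qs = 140 - 60 = 80.

80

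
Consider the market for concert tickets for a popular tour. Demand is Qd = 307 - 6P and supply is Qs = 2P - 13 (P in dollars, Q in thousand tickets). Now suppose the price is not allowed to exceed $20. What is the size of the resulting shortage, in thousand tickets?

Equilibrium: 307 - 6P = 2P - 13, so 320 = 8P and P* = 40, Q* = 67.
The ceiling of 20 is below the equilibrium price 40, so it binds.
At P = 20: Qd = 307 - 6·20 = 187 and Qs = 2·20 - 13 = 27.
Shortage = Qd - Qs = 187 - 27 = 160.

160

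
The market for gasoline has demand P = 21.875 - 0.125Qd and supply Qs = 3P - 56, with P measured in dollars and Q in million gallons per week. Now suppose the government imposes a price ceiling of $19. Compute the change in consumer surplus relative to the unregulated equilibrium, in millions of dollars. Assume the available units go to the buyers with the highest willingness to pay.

Rearranging demand gives Qd = 175 - 8P. Setting quantity demanded equal to quantity supplied, 175 - 8P = 3P - 56, gives P* = 21 and Q* = 7.
Since 19 < 21, the ceiling is binding.
At P = 19: Qd = 175 - 8·19 = 23 and Qs = 3·19 - 56 = 1.
Consumer surplus without the control is ½ · (21.875 - 21) · 7 = 3.0625.
With the ceiling, 1 units are sold at 19 (assume they go to the highest-value buyers). The demand price at Q = 1 is 21.75, so CS = ½ · [(21.875 - 19) + (21.75 - 19)] · 1 = 2.8125.
Change in consumer surplus = 2.8125 - 3.0625 = -0.25.

-0.25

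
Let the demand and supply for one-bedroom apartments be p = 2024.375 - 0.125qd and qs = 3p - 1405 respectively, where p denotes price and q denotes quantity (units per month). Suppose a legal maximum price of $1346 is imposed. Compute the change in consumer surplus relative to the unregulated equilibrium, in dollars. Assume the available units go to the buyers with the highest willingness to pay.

Rearranging demand gives qd = 16195 - 8p. Setting quantity demanded equal to quantity supplied, 16195 - 8p = 3p - 1405, gives p* = 1600 and q* = 3395.
Because the ceiling (1346) lies below the market-clearing price, it is binding.
At p = 1346: qd = 16195 - 8·1346 = 5427 and qs = 3·1346 - 1405 = 2633.
Consumer surplus without the control is ½ · (2024.375 - 1600) · 3395 = 720376.5625.
With the ceiling, 2633 units are sold at 1346 (assume they go to the highest-value buyers). The demand price at q = 2633 is 1695.25, so CS = ½ · [(2024.375 - 1346) + (1695.25 - 1346)] · 2633 = 1352868.3125.
Change in consumer surplus = 1352868.3125 - 720376.5625 = 632491.75.

632491.75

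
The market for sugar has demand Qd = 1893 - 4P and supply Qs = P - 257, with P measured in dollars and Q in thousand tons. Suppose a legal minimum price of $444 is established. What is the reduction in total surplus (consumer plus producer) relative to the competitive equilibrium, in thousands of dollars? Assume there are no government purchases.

In a free market, 1893 - 4P = P - 257 gives the equilibrium P* = 430, Q* = 173.
Since 444 > 430, the floor is binding.
At P = 444: Qd = 1893 - 4·444 = 117 and Qs = 444 - 257 = 187.
Quantity traded falls to 117. At Q = 117 the demand price is (1893 - 117)/4 = 444 and the supply price is 257 + 117 = 374.
Deadweight loss = ½ · (444 - 374) · (173 - 117) = ½ · 70 · 56 = 1960.

1960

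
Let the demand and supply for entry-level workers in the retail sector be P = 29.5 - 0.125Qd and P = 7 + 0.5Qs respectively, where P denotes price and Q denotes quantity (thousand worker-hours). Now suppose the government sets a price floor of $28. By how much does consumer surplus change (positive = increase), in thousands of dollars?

-72

Rearranging demand gives Qd = 236 - 8P; rearranging supply gives Qs = 2P - 14. In a free market, 236 - 8P = 2P - 14 gives the equilibrium P* = 25, Q* = 36.
Since 28 > 25, the floor is binding.
At P = 28: Qd = 236 - 8·28 = 12 and Qs = 2·28 - 14 = 42.
Consumer surplus without the control is ½ · (29.5 - 25) · 36 = 81.
With the floor, consumers buy 12 units at 28, so CS = ½ · (29.5 - 28) · 12 = 9.
Change in consumer surplus = 9 - 81 = -72.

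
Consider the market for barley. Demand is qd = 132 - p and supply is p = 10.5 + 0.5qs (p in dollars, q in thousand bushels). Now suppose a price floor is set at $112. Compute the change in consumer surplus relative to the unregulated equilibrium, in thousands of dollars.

-3080.5

Rearranging supply gives qs = 2p - 21. In a free market, 132 - p = 2p - 21 gives the equilibrium p* = 51, q* = 81.
The floor of 112 is above the equilibrium price 51, so it binds.
At p = 112: qd = 132 - 112 = 20 and qs = 2·112 - 21 = 203.
Consumer surplus without the control is ½ · (132 - 51) · 81 = 3280.5.
With the floor, consumers buy 20 units at 112, so CS = ½ · (132 - 112) · 20 = 200.
Change in consumer surplus = 200 - 3280.5 = -3080.5.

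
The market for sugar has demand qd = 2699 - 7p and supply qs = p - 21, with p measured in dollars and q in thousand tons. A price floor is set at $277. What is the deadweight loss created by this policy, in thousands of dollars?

In a free market, 2699 - 7p = p - 21 gives the equilibrium p* = 340, q* = 319.
Since 277 is below p* = 340, the floor does not bind and the free-market outcome prevails.
Since the control does not bind, no trades are prevented and deadweight loss is zero.

0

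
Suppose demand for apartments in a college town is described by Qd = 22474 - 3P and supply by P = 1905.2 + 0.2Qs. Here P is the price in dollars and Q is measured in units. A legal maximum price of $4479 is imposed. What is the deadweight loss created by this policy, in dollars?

0

Rearranging supply gives Qs = 5P - 9526. Without the control the market clears where 22474 - 3P = 5P - 9526, i.e. P* = 4000 and Q* = 10474.
The ceiling of 4479 is above the equilibrium price 4000, so it is not binding; the market clears at P* = 4000, Q* = 10474.
Since the control does not bind, no trades are prevented and deadweight loss is zero.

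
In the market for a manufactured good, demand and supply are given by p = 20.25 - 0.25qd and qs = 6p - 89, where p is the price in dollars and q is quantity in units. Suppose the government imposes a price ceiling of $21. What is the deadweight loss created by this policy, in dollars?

Rearranging demand gives qd = 81 - 4p. Without the control the market clears where 81 - 4p = 6p - 89, i.e. p* = 17 and q* = 13.
The ceiling of 21 is above the equilibrium price 17, so it is not binding; the market clears at p* = 17, q* = 13.
Since the control does not bind, no trades are prevented and deadweight loss is zero.

0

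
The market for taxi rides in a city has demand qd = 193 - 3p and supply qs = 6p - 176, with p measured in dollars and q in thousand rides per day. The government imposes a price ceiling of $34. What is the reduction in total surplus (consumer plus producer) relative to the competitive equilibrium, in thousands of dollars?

In a free market, 193 - 3p = 6p - 176 gives the equilibrium p* = 41, q* = 70.
The ceiling of 34 is below the equilibrium price 41, so it binds.
At p = 34: qd = 193 - 3·34 = 91 and qs = 6·34 - 176 = 28.
Quantity traded falls to 28. At q = 28 the demand price is (193 - 28)/3 = 55 and the supply price is (176 + 28)/6 = 34.
Deadweight loss = ½ · (55 - 34) · (70 - 28) = ½ · 21 · 42 = 441.

441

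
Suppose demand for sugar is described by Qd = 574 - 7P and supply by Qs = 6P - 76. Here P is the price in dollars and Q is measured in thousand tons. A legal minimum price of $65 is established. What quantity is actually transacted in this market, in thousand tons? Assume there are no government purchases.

119

Without the control the market clears where 574 - 7P = 6P - 76, i.e. P* = 50 and Q* = 224.
Because the floor (65) lies above the market-clearing price, it is binding.
At P = 65: Qd = 574 - 7·65 = 119 and Qs = 6·65 - 76 = 314.
The quantity actually transacted is the short side, demand: 119.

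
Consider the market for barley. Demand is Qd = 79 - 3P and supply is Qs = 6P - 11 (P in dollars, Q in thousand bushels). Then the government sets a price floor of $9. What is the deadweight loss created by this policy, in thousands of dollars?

Equilibrium: 79 - 3P = 6P - 11, so 90 = 9P and P* = 10, Q* = 49.
Since 9 is below P* = 10, the floor does not bind and the free-market outcome prevails.
Since the control does not bind, no trades are prevented and deadweight loss is zero.

0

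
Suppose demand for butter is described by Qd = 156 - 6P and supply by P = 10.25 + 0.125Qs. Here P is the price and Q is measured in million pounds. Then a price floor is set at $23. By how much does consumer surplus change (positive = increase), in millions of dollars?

-216

Rearranging supply gives Qs = 8P - 82. Setting quantity demanded equal to quantity supplied, 156 - 6P = 8P - 82, gives P* = 17 and Q* = 54.
Since 23 > 17, the floor is binding.
At P = 23: Qd = 156 - 6·23 = 18 and Qs = 8·23 - 82 = 102.
Consumer surplus without the control is ½ · (26 - 17) · 54 = 243.
With the floor, consumers buy 18 units at 23, so CS = ½ · (26 - 23) · 18 = 27.
Change in consumer surplus = 27 - 243 = -216.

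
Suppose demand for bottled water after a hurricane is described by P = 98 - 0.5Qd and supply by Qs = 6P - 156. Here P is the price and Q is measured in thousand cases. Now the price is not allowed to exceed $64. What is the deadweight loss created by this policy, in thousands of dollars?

Rearranging demand gives Qd = 196 - 2P. In a free market, 196 - 2P = 6P - 156 gives the equilibrium P* = 44, Q* = 108.
The ceiling of 64 is above the equilibrium price 44, so it is not binding; the market clears at P* = 44, Q* = 108.
Since the control does not bind, no trades are prevented and deadweight loss is zero.

0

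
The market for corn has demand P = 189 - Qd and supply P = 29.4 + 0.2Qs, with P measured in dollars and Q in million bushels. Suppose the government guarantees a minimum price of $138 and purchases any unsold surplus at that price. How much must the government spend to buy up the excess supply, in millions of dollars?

Rearranging demand gives Qd = 189 - P; rearranging supply gives Qs = 5P - 147. Setting quantity demanded equal to quantity supplied, 189 - P = 5P - 147, gives P* = 56 and Q* = 133.
The floor of 138 is above the equilibrium price 56, so it binds.
At P = 138: Qd = 189 - 138 = 51 and Qs = 5·138 - 147 = 543.
Surplus = Qs - Qd = 492.
Government expenditure = surplus × support price = 492 × 138 = 67896.

67896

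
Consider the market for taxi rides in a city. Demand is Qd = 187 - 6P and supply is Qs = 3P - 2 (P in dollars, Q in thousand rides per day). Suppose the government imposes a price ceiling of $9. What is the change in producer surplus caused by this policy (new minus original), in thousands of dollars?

-516

Without the control the market clears where 187 - 6P = 3P - 2, i.e. P* = 21 and Q* = 61.
Since 9 < 21, the ceiling is binding.
At P = 9: Qd = 187 - 6·9 = 133 and Qs = 3·9 - 2 = 25.
Producer surplus without the control is ½ · (21 - 2/3) · 61 = 3721/6.
With the ceiling, producers sell 25 units at 9, so PS = ½ · (9 - 2/3) · 25 = 625/6.
Change in producer surplus = 625/6 - 3721/6 = -516.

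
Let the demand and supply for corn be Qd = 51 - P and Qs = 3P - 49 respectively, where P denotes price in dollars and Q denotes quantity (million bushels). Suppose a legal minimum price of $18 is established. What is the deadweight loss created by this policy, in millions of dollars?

Without the control the market clears where 51 - P = 3P - 49, i.e. P* = 25 and Q* = 26.
The floor of 18 is below the equilibrium price 25, so it is not binding; the market clears at P* = 25, Q* = 26.
Since the control does not bind, no trades are prevented and deadweight loss is zero.

0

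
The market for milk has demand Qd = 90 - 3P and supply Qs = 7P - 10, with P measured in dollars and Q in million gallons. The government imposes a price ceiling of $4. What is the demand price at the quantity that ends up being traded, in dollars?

24

In a free market, 90 - 3P = 7P - 10 gives the equilibrium P* = 10, Q* = 60.
The ceiling of 4 is below the equilibrium price 10, so it binds.
At P = 4: Qd = 90 - 3·4 = 78 and Qs = 7·4 - 10 = 18.
Only 18 units reach the market. On the demand curve, the marginal buyer's willingness to pay at Q = 18 is (90 - 18)/3 = 24.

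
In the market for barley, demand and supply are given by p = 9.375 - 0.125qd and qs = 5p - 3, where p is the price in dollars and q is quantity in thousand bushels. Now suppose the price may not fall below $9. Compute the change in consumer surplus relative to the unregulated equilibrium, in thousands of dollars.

-45

Rearranging demand gives qd = 75 - 8p. Without the control the market clears where 75 - 8p = 5p - 3, i.e. p* = 6 and q* = 27.
Since 9 > 6, the floor is binding.
At p = 9: qd = 75 - 8·9 = 3 and qs = 5·9 - 3 = 42.
Consumer surplus without the control is ½ · (9.375 - 6) · 27 = 45.5625.
With the floor, consumers buy 3 units at 9, so CS = ½ · (9.375 - 9) · 3 = 0.5625.
Change in consumer surplus = 0.5625 - 45.5625 = -45.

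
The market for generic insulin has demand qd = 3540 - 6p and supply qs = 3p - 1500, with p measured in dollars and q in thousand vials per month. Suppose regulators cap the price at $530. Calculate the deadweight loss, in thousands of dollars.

2025

In a free market, 3540 - 6p = 3p - 1500 gives the equilibrium p* = 560, q* = 180.
Since 530 < 560, the ceiling is binding.
At p = 530: qd = 3540 - 6·530 = 360 and qs = 3·530 - 1500 = 90.
Quantity traded falls to 90. At q = 90 the demand price is (3540 - 90)/6 = 575 and the supply price is (1500 + 90)/3 = 530.
Deadweight loss = ½ · (575 - 530) · (180 - 90) = ½ · 45 · 90 = 2025.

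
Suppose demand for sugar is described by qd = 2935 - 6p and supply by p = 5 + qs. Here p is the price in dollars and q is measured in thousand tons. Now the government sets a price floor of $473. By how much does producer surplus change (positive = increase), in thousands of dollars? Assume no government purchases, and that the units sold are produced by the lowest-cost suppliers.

-45421

Rearranging supply gives qs = p - 5. Equilibrium: 2935 - 6p = p - 5, so 2940 = 7p and p* = 420, q* = 415.
Since 473 > 420, the floor is binding.
At p = 473: qd = 2935 - 6·473 = 97 and qs = 473 - 5 = 468.
Producer surplus without the control is ½ · (420 - 5) · 415 = 86112.5.
With the floor, 97 units are sold at 473. The supply price at q = 97 is 102, so PS = ½ · [(473 - 5) + (473 - 102)] · 97 = 40691.5.
Change in producer surplus = 40691.5 - 86112.5 = -45421.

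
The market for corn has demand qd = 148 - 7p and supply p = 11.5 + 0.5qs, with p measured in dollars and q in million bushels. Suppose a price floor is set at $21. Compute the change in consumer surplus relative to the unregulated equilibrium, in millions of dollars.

-16

Rearranging supply gives qs = 2p - 23. Without the control the market clears where 148 - 7p = 2p - 23, i.e. p* = 19 and q* = 15.
Since 21 > 19, the floor is binding.
At p = 21: qd = 148 - 7·21 = 1 and qs = 2·21 - 23 = 19.
Consumer surplus without the control is ½ · (148/7 - 19) · 15 = 225/14.
With the floor, consumers buy 1 units at 21, so CS = ½ · (148/7 - 21) · 1 = 1/14.
Change in consumer surplus = 1/14 - 225/14 = -16.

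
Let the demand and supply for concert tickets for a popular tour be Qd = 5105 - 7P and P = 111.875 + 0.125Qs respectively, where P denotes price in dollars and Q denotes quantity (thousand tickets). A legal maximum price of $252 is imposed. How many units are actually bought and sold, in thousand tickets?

Rearranging supply gives Qs = 8P - 895. Without the control the market clears where 5105 - 7P = 8P - 895, i.e. P* = 400 and Q* = 2305.
Because the ceiling (252) lies below the market-clearing price, it is binding.
At P = 252: Qd = 5105 - 7·252 = 3341 and Qs = 8·252 - 895 = 1121.
The quantity actually transacted is the short side, supply: 1121.

1121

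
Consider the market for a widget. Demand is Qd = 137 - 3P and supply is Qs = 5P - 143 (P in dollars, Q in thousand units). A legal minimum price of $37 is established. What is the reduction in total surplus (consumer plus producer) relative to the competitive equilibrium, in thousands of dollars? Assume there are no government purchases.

Without the control the market clears where 137 - 3P = 5P - 143, i.e. P* = 35 and Q* = 32.
The floor of 37 is above the equilibrium price 35, so it binds.
At P = 37: Qd = 137 - 3·37 = 26 and Qs = 5·37 - 143 = 42.
Quantity traded falls to 26. At Q = 26 the demand price is (137 - 26)/3 = 37 and the supply price is (143 + 26)/5 = 33.8.
Deadweight loss = ½ · (37 - 33.8) · (32 - 26) = ½ · 3.2 · 6 = 9.6.

9.6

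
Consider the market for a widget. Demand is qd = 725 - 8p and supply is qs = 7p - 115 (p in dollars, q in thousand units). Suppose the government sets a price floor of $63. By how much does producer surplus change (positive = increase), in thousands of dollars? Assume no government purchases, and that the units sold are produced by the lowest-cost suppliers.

1323

Without the control the market clears where 725 - 8p = 7p - 115, i.e. p* = 56 and q* = 277.
The floor of 63 is above the equilibrium price 56, so it binds.
At p = 63: qd = 725 - 8·63 = 221 and qs = 7·63 - 115 = 326.
Producer surplus without the control is ½ · (56 - 115/7) · 277 = 76729/14.
With the floor, 221 units are sold at 63. The supply price at q = 221 is 48, so PS = ½ · [(63 - 115/7) + (63 - 48)] · 221 = 95251/14.
Change in producer surplus = 95251/14 - 76729/14 = 1323.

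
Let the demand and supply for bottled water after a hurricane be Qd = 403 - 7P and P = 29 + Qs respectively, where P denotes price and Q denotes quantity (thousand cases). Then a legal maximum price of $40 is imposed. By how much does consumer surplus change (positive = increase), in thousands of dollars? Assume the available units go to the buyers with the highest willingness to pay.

140

Rearranging supply gives Qs = P - 29. Without the control the market clears where 403 - 7P = P - 29, i.e. P* = 54 and Q* = 25.
The ceiling of 40 is below the equilibrium price 54, so it binds.
At P = 40: Qd = 403 - 7·40 = 123 and Qs = 40 - 29 = 11.
Consumer surplus without the control is ½ · (403/7 - 54) · 25 = 625/14.
With the ceiling, 11 units are sold at 40 (assume they go to the highest-value buyers). The demand price at Q = 11 is 56, so CS = ½ · [(403/7 - 40) + (56 - 40)] · 11 = 2585/14.
Change in consumer surplus = 2585/14 - 625/14 = 140.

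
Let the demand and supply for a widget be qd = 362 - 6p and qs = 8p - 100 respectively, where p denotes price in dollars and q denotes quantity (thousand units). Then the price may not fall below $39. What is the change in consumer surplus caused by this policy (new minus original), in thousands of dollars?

In a free market, 362 - 6p = 8p - 100 gives the equilibrium p* = 33, q* = 164.
Since 39 > 33, the floor is binding.
At p = 39: qd = 362 - 6·39 = 128 and qs = 8·39 - 100 = 212.
Consumer surplus without the control is ½ · (181/3 - 33) · 164 = 6724/3.
With the floor, consumers buy 128 units at 39, so CS = ½ · (181/3 - 39) · 128 = 4096/3.
Change in consumer surplus = 4096/3 - 6724/3 = -876.

-876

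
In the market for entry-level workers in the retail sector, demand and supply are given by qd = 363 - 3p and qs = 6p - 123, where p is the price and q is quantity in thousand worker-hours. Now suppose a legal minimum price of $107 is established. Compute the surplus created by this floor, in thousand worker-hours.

Equilibrium: 363 - 3p = 6p - 123, so 486 = 9p and p* = 54, q* = 201.
Since 107 > 54, the floor is binding.
At p = 107: qd = 363 - 3·107 = 42 and qs = 6·107 - 123 = 519.
Surplus = qs - qd = 519 - 42 = 477.

477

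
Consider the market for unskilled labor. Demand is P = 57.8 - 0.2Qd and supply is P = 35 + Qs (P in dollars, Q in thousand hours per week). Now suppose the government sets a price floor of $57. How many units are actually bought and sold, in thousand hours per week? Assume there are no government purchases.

4

Rearranging demand gives Qd = 289 - 5P; rearranging supply gives Qs = P - 35. Without the control the market clears where 289 - 5P = P - 35, i.e. P* = 54 and Q* = 19.
Since 57 > 54, the floor is binding.
At P = 57: Qd = 289 - 5·57 = 4 and Qs = 57 - 35 = 22.
The quantity actually transacted is the short side, demand: 4.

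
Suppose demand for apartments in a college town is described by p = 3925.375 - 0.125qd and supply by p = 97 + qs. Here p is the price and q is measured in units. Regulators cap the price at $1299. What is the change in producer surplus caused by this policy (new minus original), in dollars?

-5067802.5

Rearranging demand gives qd = 31403 - 8p; rearranging supply gives qs = p - 97. In a free market, 31403 - 8p = p - 97 gives the equilibrium p* = 3500, q* = 3403.
Because the ceiling (1299) lies below the market-clearing price, it is binding.
At p = 1299: qd = 31403 - 8·1299 = 21011 and qs = 1299 - 97 = 1202.
Producer surplus without the control is ½ · (3500 - 97) · 3403 = 5790204.5.
With the ceiling, producers sell 1202 units at 1299, so PS = ½ · (1299 - 97) · 1202 = 722402.
Change in producer surplus = 722402 - 5790204.5 = -5067802.5.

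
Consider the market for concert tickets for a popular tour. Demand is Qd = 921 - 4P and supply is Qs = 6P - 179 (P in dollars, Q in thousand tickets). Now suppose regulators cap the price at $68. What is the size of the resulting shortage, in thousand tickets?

420

In a free market, 921 - 4P = 6P - 179 gives the equilibrium P* = 110, Q* = 481.
The ceiling of 68 is below the equilibrium price 110, so it binds.
At P = 68: Qd = 921 - 4·68 = 649 and Qs = 6·68 - 179 = 229.
Shortage = Qd - Qs = 649 - 229 = 420.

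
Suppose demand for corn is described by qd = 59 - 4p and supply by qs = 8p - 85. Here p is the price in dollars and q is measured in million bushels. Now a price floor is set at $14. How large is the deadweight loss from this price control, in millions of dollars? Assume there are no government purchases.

12

Equilibrium: 59 - 4p = 8p - 85, so 144 = 12p and p* = 12, q* = 11.
Since 14 > 12, the floor is binding.
At p = 14: qd = 59 - 4·14 = 3 and qs = 8·14 - 85 = 27.
Quantity traded falls to 3. At q = 3 the demand price is (59 - 3)/4 = 14 and the supply price is (85 + 3)/8 = 11.
Deadweight loss = ½ · (14 - 11) · (11 - 3) = ½ · 3 · 8 = 12.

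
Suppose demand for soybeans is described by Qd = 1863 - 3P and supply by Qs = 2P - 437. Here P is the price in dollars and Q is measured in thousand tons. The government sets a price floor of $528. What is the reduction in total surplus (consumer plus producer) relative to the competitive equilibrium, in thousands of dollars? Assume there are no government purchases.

In a free market, 1863 - 3P = 2P - 437 gives the equilibrium P* = 460, Q* = 483.
The floor of 528 is above the equilibrium price 460, so it binds.
At P = 528: Qd = 1863 - 3·528 = 279 and Qs = 2·528 - 437 = 619.
Quantity traded falls to 279. At Q = 279 the demand price is (1863 - 279)/3 = 528 and the supply price is (437 + 279)/2 = 358.
Deadweight loss = ½ · (528 - 358) · (483 - 279) = ½ · 170 · 204 = 17340.

17340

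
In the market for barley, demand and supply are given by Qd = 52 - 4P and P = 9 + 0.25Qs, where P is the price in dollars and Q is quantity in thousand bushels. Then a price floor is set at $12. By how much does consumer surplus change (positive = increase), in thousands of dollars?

Rearranging supply gives Qs = 4P - 36. In a free market, 52 - 4P = 4P - 36 gives the equilibrium P* = 11, Q* = 8.
Since 12 > 11, the floor is binding.
At P = 12: Qd = 52 - 4·12 = 4 and Qs = 4·12 - 36 = 12.
Consumer surplus without the control is ½ · (13 - 11) · 8 = 8.
With the floor, consumers buy 4 units at 12, so CS = ½ · (13 - 12) · 4 = 2.
Change in consumer surplus = 2 - 8 = -6.

-6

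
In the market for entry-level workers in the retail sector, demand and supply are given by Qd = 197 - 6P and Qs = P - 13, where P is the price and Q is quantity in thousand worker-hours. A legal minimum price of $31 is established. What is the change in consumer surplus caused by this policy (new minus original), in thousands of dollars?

-14

Without the control the market clears where 197 - 6P = P - 13, i.e. P* = 30 and Q* = 17.
Since 31 > 30, the floor is binding.
At P = 31: Qd = 197 - 6·31 = 11 and Qs = 31 - 13 = 18.
Consumer surplus without the control is ½ · (197/6 - 30) · 17 = 289/12.
With the floor, consumers buy 11 units at 31, so CS = ½ · (197/6 - 31) · 11 = 121/12.
Change in consumer surplus = 121/12 - 289/12 = -14.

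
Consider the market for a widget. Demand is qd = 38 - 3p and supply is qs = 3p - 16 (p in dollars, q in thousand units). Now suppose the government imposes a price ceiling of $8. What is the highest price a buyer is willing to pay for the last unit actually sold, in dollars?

10

In a free market, 38 - 3p = 3p - 16 gives the equilibrium p* = 9, q* = 11.
Since 8 < 9, the ceiling is binding.
At p = 8: qd = 38 - 3·8 = 14 and qs = 3·8 - 16 = 8.
Only 8 units reach the market. On the demand curve, the marginal buyer's willingness to pay at q = 8 is (38 - 8)/3 = 10.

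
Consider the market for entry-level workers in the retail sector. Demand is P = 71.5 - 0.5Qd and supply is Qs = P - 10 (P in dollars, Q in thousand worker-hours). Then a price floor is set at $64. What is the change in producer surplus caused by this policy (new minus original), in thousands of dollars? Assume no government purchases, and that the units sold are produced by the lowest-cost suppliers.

Rearranging demand gives Qd = 143 - 2P. Equilibrium: 143 - 2P = P - 10, so 153 = 3P and P* = 51, Q* = 41.
The floor of 64 is above the equilibrium price 51, so it binds.
At P = 64: Qd = 143 - 2·64 = 15 and Qs = 64 - 10 = 54.
Producer surplus without the control is ½ · (51 - 10) · 41 = 840.5.
With the floor, 15 units are sold at 64. The supply price at Q = 15 is 25, so PS = ½ · [(64 - 10) + (64 - 25)] · 15 = 697.5.
Change in producer surplus = 697.5 - 840.5 = -143.

-143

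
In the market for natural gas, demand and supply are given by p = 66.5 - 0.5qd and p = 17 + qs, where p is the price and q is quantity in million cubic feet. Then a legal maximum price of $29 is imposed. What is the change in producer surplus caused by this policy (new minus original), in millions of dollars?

Rearranging demand gives qd = 133 - 2p; rearranging supply gives qs = p - 17. Equilibrium: 133 - 2p = p - 17, so 150 = 3p and p* = 50, q* = 33.
Since 29 < 50, the ceiling is binding.
At p = 29: qd = 133 - 2·29 = 75 and qs = 29 - 17 = 12.
Producer surplus without the control is ½ · (50 - 17) · 33 = 544.5.
With the ceiling, producers sell 12 units at 29, so PS = ½ · (29 - 17) · 12 = 72.
Change in producer surplus = 72 - 544.5 = -472.5.

-472.5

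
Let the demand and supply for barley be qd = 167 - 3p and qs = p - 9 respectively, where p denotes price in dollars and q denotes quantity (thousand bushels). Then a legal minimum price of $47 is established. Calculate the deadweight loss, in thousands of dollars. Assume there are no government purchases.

Setting quantity demanded equal to quantity supplied, 167 - 3p = p - 9, gives p* = 44 and q* = 35.
Since 47 > 44, the floor is binding.
At p = 47: qd = 167 - 3·47 = 26 and qs = 47 - 9 = 38.
Quantity traded falls to 26. At q = 26 the demand price is (167 - 26)/3 = 47 and the supply price is 9 + 26 = 35.
Deadweight loss = ½ · (47 - 35) · (35 - 26) = ½ · 12 · 9 = 54.

54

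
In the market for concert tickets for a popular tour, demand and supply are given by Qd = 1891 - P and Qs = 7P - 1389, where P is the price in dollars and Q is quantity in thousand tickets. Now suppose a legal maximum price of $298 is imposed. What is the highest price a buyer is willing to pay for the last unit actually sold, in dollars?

Equilibrium: 1891 - P = 7P - 1389, so 3280 = 8P and P* = 410, Q* = 1481.
Because the ceiling (298) lies below the market-clearing price, it is binding.
At P = 298: Qd = 1891 - 298 = 1593 and Qs = 7·298 - 1389 = 697.
Only 697 units reach the market. On the demand curve, the marginal buyer's willingness to pay at Q = 697 is (1891 - 697) = 1194.

1194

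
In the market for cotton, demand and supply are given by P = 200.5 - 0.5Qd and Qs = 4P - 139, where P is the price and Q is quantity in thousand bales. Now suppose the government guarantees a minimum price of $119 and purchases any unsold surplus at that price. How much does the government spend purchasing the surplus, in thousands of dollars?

20706

Rearranging demand gives Qd = 401 - 2P. Equilibrium: 401 - 2P = 4P - 139, so 540 = 6P and P* = 90, Q* = 221.
Since 119 > 90, the floor is binding.
At P = 119: Qd = 401 - 2·119 = 163 and Qs = 4·119 - 139 = 337.
Surplus = Qs - Qd = 174.
Government expenditure = surplus × support price = 174 × 119 = 20706.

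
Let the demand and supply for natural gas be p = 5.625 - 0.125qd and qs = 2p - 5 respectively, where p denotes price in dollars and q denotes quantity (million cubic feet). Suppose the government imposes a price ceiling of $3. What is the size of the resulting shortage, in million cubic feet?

Rearranging demand gives qd = 45 - 8p. Without the control the market clears where 45 - 8p = 2p - 5, i.e. p* = 5 and q* = 5.
Because the ceiling (3) lies below the market-clearing price, it is binding.
At p = 3: qd = 45 - 8·3 = 21 and qs = 2·3 - 5 = 1.
Shortage = qd - qs = 21 - 1 = 20.

20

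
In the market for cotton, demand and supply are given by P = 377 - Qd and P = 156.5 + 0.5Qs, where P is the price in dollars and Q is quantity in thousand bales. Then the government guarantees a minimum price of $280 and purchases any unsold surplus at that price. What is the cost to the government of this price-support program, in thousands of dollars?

Rearranging demand gives Qd = 377 - P; rearranging supply gives Qs = 2P - 313. In a free market, 377 - P = 2P - 313 gives the equilibrium P* = 230, Q* = 147.
Since 280 > 230, the floor is binding.
At P = 280: Qd = 377 - 280 = 97 and Qs = 2·280 - 313 = 247.
Surplus = Qs - Qd = 150.
Government expenditure = surplus × support price = 150 × 280 = 42000.

42000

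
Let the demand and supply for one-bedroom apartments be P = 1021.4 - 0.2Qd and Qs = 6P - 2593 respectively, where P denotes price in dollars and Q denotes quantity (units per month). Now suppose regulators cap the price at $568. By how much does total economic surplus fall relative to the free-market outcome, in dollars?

Rearranging demand gives Qd = 5107 - 5P. Setting quantity demanded equal to quantity supplied, 5107 - 5P = 6P - 2593, gives P* = 700 and Q* = 1607.
Because the ceiling (568) lies below the market-clearing price, it is binding.
At P = 568: Qd = 5107 - 5·568 = 2267 and Qs = 6·568 - 2593 = 815.
Quantity traded falls to 815. At Q = 815 the demand price is (5107 - 815)/5 = 858.4 and the supply price is (2593 + 815)/6 = 568.
Deadweight loss = ½ · (858.4 - 568) · (1607 - 815) = ½ · 290.4 · 792 = 114998.4.

114998.4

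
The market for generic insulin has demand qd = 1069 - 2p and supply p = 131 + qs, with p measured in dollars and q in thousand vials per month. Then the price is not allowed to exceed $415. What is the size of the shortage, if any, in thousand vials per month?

0

Rearranging supply gives qs = p - 131. In a free market, 1069 - 2p = p - 131 gives the equilibrium p* = 400, q* = 269.
Since 415 is above p* = 400, the ceiling does not bind and the free-market outcome prevails.
Since the control does not bind, there is no shortage.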